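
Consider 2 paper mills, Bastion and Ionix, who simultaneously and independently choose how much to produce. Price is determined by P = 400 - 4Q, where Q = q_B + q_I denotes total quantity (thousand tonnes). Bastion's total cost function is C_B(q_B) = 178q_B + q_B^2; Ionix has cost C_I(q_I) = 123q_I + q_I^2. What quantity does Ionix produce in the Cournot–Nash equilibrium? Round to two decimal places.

Bastion's profit: π_B = (400 - 4Q)q_B - (178q_B + q_B²). Setting ∂π_B/∂q_B = 0: 222 - 10q_B - 4(q_I) = 0.
Ionix's profit: π_I = (400 - 4Q)q_I - (123q_I + q_I²). Setting ∂π_I/∂q_I = 0: 277 - 10q_I - 4(q_B) = 0.
Best responses: q_B = (222 - 4q_I)/10, q_I = (277 - 4q_B)/10.
Solving the pair: q_B = 278/21, q_I = 941/42.

22.40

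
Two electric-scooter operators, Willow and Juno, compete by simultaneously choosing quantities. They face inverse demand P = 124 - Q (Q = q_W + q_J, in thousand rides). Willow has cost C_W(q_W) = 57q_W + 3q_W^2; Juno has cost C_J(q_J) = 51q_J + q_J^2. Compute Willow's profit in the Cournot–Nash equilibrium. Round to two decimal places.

Willow's profit: π_W = (124 - Q)q_W - (57q_W + 3q_W²). Setting ∂π_W/∂q_W = 0: 67 - 8q_W - (q_J) = 0.
Juno's profit: π_J = (124 - Q)q_J - (51q_J + q_J²). Setting ∂π_J/∂q_J = 0: 73 - 4q_J - (q_W) = 0.
Rearranging gives the reaction functions q_W = (67 - q_J)/8 and q_J = (73 - q_W)/4.
Substituting one into the other gives q_W = 195/31 and q_J = 517/31.
Price P = 124 - 712/31 = 101.0323.
Willow's profit: 101.0323·(195/31) - 57·(195/31) - 3(195/31)² = 158.2726.

158.27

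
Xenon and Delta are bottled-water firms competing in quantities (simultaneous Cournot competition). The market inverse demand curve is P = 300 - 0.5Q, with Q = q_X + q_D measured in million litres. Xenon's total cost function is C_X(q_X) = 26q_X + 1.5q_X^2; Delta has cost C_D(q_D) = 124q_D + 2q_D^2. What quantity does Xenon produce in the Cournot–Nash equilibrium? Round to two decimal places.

Xenon's profit: π_X = (300 - 0.5Q)q_X - (26q_X + (3/2)q_X²). Setting ∂π_X/∂q_X = 0: 274 - 4q_X - (1/2)(q_D) = 0.
Delta's profit: π_D = (300 - 0.5Q)q_D - (124q_D + 2q_D²). Setting ∂π_D/∂q_D = 0: 176 - 5q_D - (1/2)(q_X) = 0.
Rearranging gives the reaction functions q_X = (274 - (1/2)q_D)/4 and q_D = (176 - (1/2)q_X)/5.
Substituting one into the other gives q_X = 64.9114 and q_D = 28.7089.

64.91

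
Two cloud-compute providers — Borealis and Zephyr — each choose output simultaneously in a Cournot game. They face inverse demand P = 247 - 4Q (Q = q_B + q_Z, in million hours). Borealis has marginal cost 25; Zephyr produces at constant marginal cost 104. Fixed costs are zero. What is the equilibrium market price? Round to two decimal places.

125.33

Borealis's profit: π_B = (247 - 4Q)q_B - (25q_B). Setting ∂π_B/∂q_B = 0: 222 - 8q_B - 4(q_Z) = 0.
Zephyr's profit: π_Z = (247 - 4Q)q_Z - (104q_Z). Setting ∂π_Z/∂q_Z = 0: 143 - 8q_Z - 4(q_B) = 0.
Best responses: q_B = (222 - 4q_Z)/8, q_Z = (143 - 4q_B)/8.
Solving the pair: q_B = 301/12, q_Z = 16/3.
Total output Q = 365/12, so price P = 247 - 4·(365/12) = 376/3.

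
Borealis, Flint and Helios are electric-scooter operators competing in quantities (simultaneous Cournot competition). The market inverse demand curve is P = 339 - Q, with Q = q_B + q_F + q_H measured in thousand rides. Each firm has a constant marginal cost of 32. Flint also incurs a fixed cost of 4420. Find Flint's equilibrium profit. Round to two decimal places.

1470.56

A representative firm's profit is π_i = q_i(339 - Q) - 32q_i.
Setting ∂π_i/∂q_i = 0 with rivals' quantities fixed: 307 - 2q_i - Σ_{j≠i} q_j = 0.
By symmetry each firm produces the same amount; substituting Σ_{j≠i} q_j = 2q_i yields q_i = 307/4.
Price P = 339 - 921/4 = 435/4.
Flint's profit: (435/4 - 32)·(307/4) - 4420 = 1470.5625.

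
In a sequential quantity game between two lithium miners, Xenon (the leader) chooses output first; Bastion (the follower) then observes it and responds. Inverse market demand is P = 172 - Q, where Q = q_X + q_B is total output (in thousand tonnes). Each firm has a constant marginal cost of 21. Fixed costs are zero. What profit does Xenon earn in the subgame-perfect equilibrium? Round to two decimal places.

2850.13

Solve by backward induction. Given q_X, the follower Bastion maximises π_B = (172 - q_X - q_B)q_B - 21q_B.
Follower FOC: 151 - q_X - 2q_B = 0, so q_B(q_X) = (151 - q_X)/2.
The leader anticipates this reaction. Substituting into P = 172 - Q gives P = 193/2 - (1/2)q_X, so π_X = (193/2 - (1/2)q_X)q_X - 21q_X.
The leader's first-order condition 151/2 - q_X = 0 yields q_X = 151/2.
Then q_B = (151 - 151/2)/2 = 151/4.
Price P = 172 - 453/4 = 235/4.
Xenon's profit: (235/4 - 21)·(151/2) = 2850.1250.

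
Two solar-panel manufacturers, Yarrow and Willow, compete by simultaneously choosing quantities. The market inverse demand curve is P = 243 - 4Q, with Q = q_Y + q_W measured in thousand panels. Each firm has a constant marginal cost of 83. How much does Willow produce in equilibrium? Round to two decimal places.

Each firm earns π_i = (243 - 4Q)q_i - 83q_i.
Setting ∂π_i/∂q_i = 0 with rivals' quantities fixed: 160 - 8q_i - 4q_j = 0.
With identical firms every q_j equals q_i, so q_j = q_i and 160 = 12q_i, giving q_i = 40/3.

13.33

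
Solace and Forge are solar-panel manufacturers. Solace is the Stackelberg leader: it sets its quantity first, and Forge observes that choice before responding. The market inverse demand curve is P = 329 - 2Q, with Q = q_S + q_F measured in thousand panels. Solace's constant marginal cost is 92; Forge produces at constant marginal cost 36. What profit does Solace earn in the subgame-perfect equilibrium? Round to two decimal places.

2047.56

Solve by backward induction. Given q_S, the follower Forge maximises π_F = (329 - 2q_S - 2q_F)q_F - 36q_F.
Follower FOC: 293 - 2q_S - 4q_F = 0, so q_F(q_S) = (293 - 2q_S)/4.
Solace substitutes q_F(q_S) into its own profit: π_S = q_S(329 - 2q_S - (293 - 2q_S)/2) - 92q_S = (365/2 - q_S)q_S - 92q_S.
The leader's first-order condition 181/2 - 2q_S = 0 yields q_S = 181/4.
Then q_F = (293 - 2·(181/4))/4 = 405/8.
Price P = 329 - 2·(767/8) = 549/4.
Solace's profit: (549/4 - 92)·(181/4) = 2047.5625.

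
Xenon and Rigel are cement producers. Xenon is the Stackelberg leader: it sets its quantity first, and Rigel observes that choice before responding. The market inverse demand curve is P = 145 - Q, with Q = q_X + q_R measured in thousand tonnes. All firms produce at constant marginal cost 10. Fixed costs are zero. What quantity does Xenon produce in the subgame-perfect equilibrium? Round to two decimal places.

67.50

The follower Rigel best-responds to any q_X: π_R = (145 - Q)q_R - 10q_R.
Follower FOC: 135 - q_X - 2q_R = 0, so q_R(q_X) = (135 - q_X)/2.
The leader anticipates this reaction. Substituting into P = 145 - Q gives P = 155/2 - (1/2)q_X, so π_X = (155/2 - (1/2)q_X)q_X - 10q_X.
Maximising: ∂π_X/∂q_X = 135/2 - q_X = 0, giving q_X = 135/2.
Then q_R = (135 - 135/2)/2 = 135/4.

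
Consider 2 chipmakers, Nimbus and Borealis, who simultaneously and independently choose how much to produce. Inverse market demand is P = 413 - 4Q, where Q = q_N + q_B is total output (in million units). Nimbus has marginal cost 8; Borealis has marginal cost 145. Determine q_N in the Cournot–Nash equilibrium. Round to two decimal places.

45.17

Nimbus's profit: π_N = (413 - 4Q)q_N - (8q_N). Setting ∂π_N/∂q_N = 0: 405 - 8q_N - 4(q_B) = 0.
Borealis's first-order condition: 268 - 8q_B - 4(q_N) = 0.
Best responses: q_N = (405 - 4q_B)/8, q_B = (268 - 4q_N)/8.
Substituting one into the other gives q_N = 271/6 and q_B = 131/12.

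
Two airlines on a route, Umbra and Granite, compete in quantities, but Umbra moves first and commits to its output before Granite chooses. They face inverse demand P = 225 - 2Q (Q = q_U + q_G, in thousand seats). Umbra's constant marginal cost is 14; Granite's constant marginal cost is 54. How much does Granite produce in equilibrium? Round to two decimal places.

11.38

The follower Granite best-responds to any q_U: π_G = (225 - 2Q)q_G - 54q_G.
Follower FOC: 171 - 2q_U - 4q_G = 0, so q_G(q_U) = (171 - 2q_U)/4.
Umbra substitutes q_G(q_U) into its own profit: π_U = q_U(225 - 2q_U - (171 - 2q_U)/2) - 14q_U = (279/2 - q_U)q_U - 14q_U.
Leader FOC: 251/2 - 2q_U = 0, so q_U = 251/4.
Then q_G = (171 - 2·(251/4))/4 = 91/8.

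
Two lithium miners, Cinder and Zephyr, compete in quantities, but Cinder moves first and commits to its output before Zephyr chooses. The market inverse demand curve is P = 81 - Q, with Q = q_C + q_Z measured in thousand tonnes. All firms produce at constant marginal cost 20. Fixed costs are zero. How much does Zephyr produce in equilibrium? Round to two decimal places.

Solve by backward induction. Given q_C, the follower Zephyr maximises π_Z = (81 - q_C - q_Z)q_Z - 20q_Z.
Setting the follower's marginal profit to zero, 61 - q_C - 2q_Z = 0, i.e. q_Z = (61 - q_C)/2.
The leader anticipates this reaction. Substituting into P = 81 - Q gives P = 101/2 - (1/2)q_C, so π_C = (101/2 - (1/2)q_C)q_C - 20q_C.
Leader FOC: 61/2 - q_C = 0, so q_C = 61/2.
Then q_Z = (61 - 61/2)/2 = 61/4.

15.25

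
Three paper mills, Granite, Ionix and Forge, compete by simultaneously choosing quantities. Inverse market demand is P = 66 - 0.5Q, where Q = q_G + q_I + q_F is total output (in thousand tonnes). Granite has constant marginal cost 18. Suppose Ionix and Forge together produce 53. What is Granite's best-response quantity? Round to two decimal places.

21.50

With rivals' combined output fixed at 53, Granite's profit is π_G = (66 - (1/2)·53 - (1/2)q_G)q_G - (18q_G) = (79/2 - (1/2)q_G)q_G - (18q_G).
∂π_G/∂q_G = 43/2 - q_G = 0, so q_G = 43/2.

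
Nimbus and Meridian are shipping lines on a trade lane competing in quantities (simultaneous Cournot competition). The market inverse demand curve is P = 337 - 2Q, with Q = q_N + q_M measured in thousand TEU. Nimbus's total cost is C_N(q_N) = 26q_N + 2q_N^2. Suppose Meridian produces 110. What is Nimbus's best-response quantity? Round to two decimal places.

With the rival's output fixed at 110, Nimbus's profit is π_N = (337 - 2·110 - 2q_N)q_N - (26q_N + 2q_N²) = (117 - 2q_N)q_N - (26q_N + 2q_N²).
∂π_N/∂q_N = 91 - 8q_N = 0, so q_N = 91/8.

11.38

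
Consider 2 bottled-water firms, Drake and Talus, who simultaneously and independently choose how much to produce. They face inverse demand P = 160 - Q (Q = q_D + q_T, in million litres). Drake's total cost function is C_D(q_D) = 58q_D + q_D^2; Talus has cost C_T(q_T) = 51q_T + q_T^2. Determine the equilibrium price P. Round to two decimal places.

117.80

Drake's profit: π_D = (160 - Q)q_D - (58q_D + q_D²). Setting ∂π_D/∂q_D = 0: 102 - 4q_D - (q_T) = 0.
Talus's first-order condition: 109 - 4q_T - (q_D) = 0.
Rearranging gives the reaction functions q_D = (102 - q_T)/4 and q_T = (109 - q_D)/4.
Solving the pair: q_D = 299/15, q_T = 334/15.
Total output Q = 211/5, so price P = 160 - 211/5 = 589/5.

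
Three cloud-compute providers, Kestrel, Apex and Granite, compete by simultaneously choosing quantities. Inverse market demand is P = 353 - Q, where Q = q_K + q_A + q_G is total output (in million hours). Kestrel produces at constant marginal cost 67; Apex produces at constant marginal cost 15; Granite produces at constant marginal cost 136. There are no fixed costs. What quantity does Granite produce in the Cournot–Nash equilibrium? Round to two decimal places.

Kestrel's profit: π_K = (353 - Q)q_K - (67q_K). Setting ∂π_K/∂q_K = 0: 286 - 2q_K - (q_A + q_G) = 0.
Apex's first-order condition: 338 - 2q_A - (q_K + q_G) = 0.
Granite's first-order condition: 217 - 2q_G - (q_K + q_A) = 0.
Adding the 3 conditions: 841 − 2Q − 2Q = 0, i.e. Q = 841/4.
Back-substituting: q_K = (286 − 841/4) = 303/4, q_A = (338 − 841/4) = 511/4, q_G = (217 − 841/4) = 27/4.

6.75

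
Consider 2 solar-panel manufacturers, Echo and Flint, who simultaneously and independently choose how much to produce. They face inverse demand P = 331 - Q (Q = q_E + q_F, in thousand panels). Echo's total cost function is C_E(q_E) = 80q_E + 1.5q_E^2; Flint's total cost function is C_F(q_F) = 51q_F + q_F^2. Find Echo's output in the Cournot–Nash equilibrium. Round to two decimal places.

38.11

Echo's profit: π_E = (331 - Q)q_E - (80q_E + (3/2)q_E²). Setting ∂π_E/∂q_E = 0: 251 - 5q_E - (q_F) = 0.
Flint's first-order condition: 280 - 4q_F - (q_E) = 0.
So q_E = (251 - q_F)/5 and q_F = (280 - q_E)/4.
Solving the pair: q_E = 724/19, q_F = 1149/19.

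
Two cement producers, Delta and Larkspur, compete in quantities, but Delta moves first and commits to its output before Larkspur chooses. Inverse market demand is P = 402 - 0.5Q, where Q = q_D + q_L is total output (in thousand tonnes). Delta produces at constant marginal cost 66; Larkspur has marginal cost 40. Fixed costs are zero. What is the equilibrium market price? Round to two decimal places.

143.50

The follower Larkspur best-responds to any q_D: π_L = (402 - 0.5Q)q_L - 40q_L.
Follower FOC: 362 - (1/2)q_D - q_L = 0, so q_L(q_D) = (362 - (1/2)q_D).
Delta substitutes q_L(q_D) into its own profit: π_D = q_D(402 - (1/2)q_D - (362 - (1/2)q_D)/2) - 66q_D = (221 - (1/4)q_D)q_D - 66q_D.
The leader's first-order condition 155 - (1/2)q_D = 0 yields q_D = 310.
Then q_L = (362 - (1/2)·310) = 207.
Total output Q = 517, so price P = 402 - (1/2)·517 = 287/2.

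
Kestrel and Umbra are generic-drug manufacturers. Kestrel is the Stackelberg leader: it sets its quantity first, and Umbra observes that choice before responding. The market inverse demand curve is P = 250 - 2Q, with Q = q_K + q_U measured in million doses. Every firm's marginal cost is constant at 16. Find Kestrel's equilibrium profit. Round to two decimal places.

The follower Umbra best-responds to any q_K: π_U = (250 - 2Q)q_U - 16q_U.
Setting the follower's marginal profit to zero, 234 - 2q_K - 4q_U = 0, i.e. q_U = (234 - 2q_K)/4.
Kestrel substitutes q_U(q_K) into its own profit: π_K = q_K(250 - 2q_K - (234 - 2q_K)/2) - 16q_K = (133 - q_K)q_K - 16q_K.
Leader FOC: 117 - 2q_K = 0, so q_K = 117/2.
Then q_U = (234 - 2·(117/2))/4 = 117/4.
Price P = 250 - 2·(351/4) = 149/2.
Kestrel's profit: (149/2 - 16)·(117/2) = 3422.2500.

3422.25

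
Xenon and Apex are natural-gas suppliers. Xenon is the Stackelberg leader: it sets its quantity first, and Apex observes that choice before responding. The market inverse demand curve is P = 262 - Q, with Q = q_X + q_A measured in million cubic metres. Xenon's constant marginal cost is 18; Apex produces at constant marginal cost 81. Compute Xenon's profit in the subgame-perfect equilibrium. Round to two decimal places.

The follower Apex best-responds to any q_X: π_A = (262 - Q)q_A - 81q_A.
Setting the follower's marginal profit to zero, 181 - q_X - 2q_A = 0, i.e. q_A = (181 - q_X)/2.
Xenon substitutes q_A(q_X) into its own profit: π_X = q_X(262 - q_X - (181 - q_X)/2) - 18q_X = (343/2 - (1/2)q_X)q_X - 18q_X.
Leader FOC: 307/2 - q_X = 0, so q_X = 307/2.
Then q_A = (181 - 307/2)/2 = 55/4.
Price P = 262 - 669/4 = 379/4.
Xenon's profit: (379/4 - 18)·(307/2) = 11781.1250.

11781.13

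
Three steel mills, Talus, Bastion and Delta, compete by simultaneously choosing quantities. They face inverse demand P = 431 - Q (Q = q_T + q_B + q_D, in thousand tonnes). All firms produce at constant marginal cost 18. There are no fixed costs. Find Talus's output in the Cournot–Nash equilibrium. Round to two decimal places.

A representative firm's profit is π_i = q_i(431 - Q) - 18q_i.
First-order condition (treating rivals' output as given): 413 - 2q_i - Σ_{j≠i} q_j = 0.
By symmetry each firm produces the same amount; substituting Σ_{j≠i} q_j = 2q_i yields q_i = 413/4.

103.25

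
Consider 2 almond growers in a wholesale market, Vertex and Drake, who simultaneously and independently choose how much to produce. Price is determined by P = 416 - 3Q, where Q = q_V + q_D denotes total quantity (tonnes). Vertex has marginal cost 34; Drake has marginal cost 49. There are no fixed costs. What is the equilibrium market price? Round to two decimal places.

166.33

Vertex's profit: π_V = (416 - 3Q)q_V - (34q_V). Setting ∂π_V/∂q_V = 0: 382 - 6q_V - 3(q_D) = 0.
Drake's profit: π_D = (416 - 3Q)q_D - (49q_D). Setting ∂π_D/∂q_D = 0: 367 - 6q_D - 3(q_V) = 0.
So q_V = (382 - 3q_D)/6 and q_D = (367 - 3q_V)/6.
Substituting one into the other gives q_V = 397/9 and q_D = 352/9.
Total output Q = 749/9, so price P = 416 - 3·(749/9) = 499/3.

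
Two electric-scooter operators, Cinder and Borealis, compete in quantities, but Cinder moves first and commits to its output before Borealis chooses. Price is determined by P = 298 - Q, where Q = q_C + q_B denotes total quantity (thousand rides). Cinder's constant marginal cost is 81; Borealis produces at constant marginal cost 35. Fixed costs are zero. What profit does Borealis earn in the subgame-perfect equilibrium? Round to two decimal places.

Solve by backward induction. Given q_C, the follower Borealis maximises π_B = (298 - q_C - q_B)q_B - 35q_B.
Setting the follower's marginal profit to zero, 263 - q_C - 2q_B = 0, i.e. q_B = (263 - q_C)/2.
Cinder substitutes q_B(q_C) into its own profit: π_C = q_C(298 - q_C - (263 - q_C)/2) - 81q_C = (333/2 - (1/2)q_C)q_C - 81q_C.
Maximising: ∂π_C/∂q_C = 171/2 - q_C = 0, giving q_C = 171/2.
Then q_B = (263 - 171/2)/2 = 355/4.
Price P = 298 - 697/4 = 495/4.
Borealis's profit: (495/4 - 35)·(355/4) = 7876.5625.

7876.56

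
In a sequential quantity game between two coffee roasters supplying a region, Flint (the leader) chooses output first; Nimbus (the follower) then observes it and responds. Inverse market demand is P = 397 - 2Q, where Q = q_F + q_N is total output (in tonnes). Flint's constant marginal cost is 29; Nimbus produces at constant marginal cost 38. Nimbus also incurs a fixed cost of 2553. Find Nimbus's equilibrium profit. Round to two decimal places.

The follower Nimbus best-responds to any q_F: π_N = (397 - 2Q)q_N - 38q_N.
Follower FOC: 359 - 2q_F - 4q_N = 0, so q_N(q_F) = (359 - 2q_F)/4.
Flint substitutes q_N(q_F) into its own profit: π_F = q_F(397 - 2q_F - (359 - 2q_F)/2) - 29q_F = (435/2 - q_F)q_F - 29q_F.
Leader FOC: 377/2 - 2q_F = 0, so q_F = 377/4.
Then q_N = (359 - 2·(377/4))/4 = 341/8.
Price P = 397 - 2·(1095/8) = 493/4.
Nimbus's profit: (493/4 - 38)·(341/8) - 2553 = 1080.7813.

1080.78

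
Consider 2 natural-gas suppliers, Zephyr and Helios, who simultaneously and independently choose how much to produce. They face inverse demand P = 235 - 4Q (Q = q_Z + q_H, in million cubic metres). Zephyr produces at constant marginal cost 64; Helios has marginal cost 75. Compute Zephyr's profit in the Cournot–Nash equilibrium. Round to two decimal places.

920.11

Zephyr's profit: π_Z = (235 - 4Q)q_Z - (64q_Z). Setting ∂π_Z/∂q_Z = 0: 171 - 8q_Z - 4(q_H) = 0.
Helios's profit: π_H = (235 - 4Q)q_H - (75q_H). Setting ∂π_H/∂q_H = 0: 160 - 8q_H - 4(q_Z) = 0.
Rearranging gives the reaction functions q_Z = (171 - 4q_H)/8 and q_H = (160 - 4q_Z)/8.
Substituting one into the other gives q_Z = 91/6 and q_H = 149/12.
Price P = 235 - 4·(331/12) = 374/3.
Zephyr's profit: (374/3 - 64)·(91/6) = 920.1111.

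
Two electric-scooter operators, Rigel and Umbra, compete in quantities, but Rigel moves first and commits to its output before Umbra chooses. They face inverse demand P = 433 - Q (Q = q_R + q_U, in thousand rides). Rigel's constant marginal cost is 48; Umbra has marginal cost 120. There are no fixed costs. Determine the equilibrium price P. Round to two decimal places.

162.25

Solve by backward induction. Given q_R, the follower Umbra maximises π_U = (433 - q_R - q_U)q_U - 120q_U.
∂π_U/∂q_U = 313 - q_R - 2q_U = 0 gives the reaction function q_U = (313 - q_R)/2.
Rigel substitutes q_U(q_R) into its own profit: π_R = q_R(433 - q_R - (313 - q_R)/2) - 48q_R = (553/2 - (1/2)q_R)q_R - 48q_R.
The leader's first-order condition 457/2 - q_R = 0 yields q_R = 457/2.
Then q_U = (313 - 457/2)/2 = 169/4.
Total output Q = 1083/4, so price P = 433 - 1083/4 = 649/4.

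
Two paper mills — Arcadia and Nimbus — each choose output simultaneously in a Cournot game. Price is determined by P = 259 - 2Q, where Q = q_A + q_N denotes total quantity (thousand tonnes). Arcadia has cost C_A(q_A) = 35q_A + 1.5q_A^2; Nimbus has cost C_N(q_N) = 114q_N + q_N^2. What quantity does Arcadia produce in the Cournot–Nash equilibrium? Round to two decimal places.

Arcadia's profit: π_A = (259 - 2Q)q_A - (35q_A + (3/2)q_A²). Setting ∂π_A/∂q_A = 0: 224 - 7q_A - 2(q_N) = 0.
Nimbus's first-order condition: 145 - 6q_N - 2(q_A) = 0.
Rearranging gives the reaction functions q_A = (224 - 2q_N)/7 and q_N = (145 - 2q_A)/6.
Solving the pair: q_A = 527/19, q_N = 567/38.

27.74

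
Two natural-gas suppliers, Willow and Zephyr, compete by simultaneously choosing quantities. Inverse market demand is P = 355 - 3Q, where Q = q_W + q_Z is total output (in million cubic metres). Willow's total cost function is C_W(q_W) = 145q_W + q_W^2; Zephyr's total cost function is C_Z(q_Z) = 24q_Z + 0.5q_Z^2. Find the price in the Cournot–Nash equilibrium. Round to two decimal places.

195.74

Willow's profit: π_W = (355 - 3Q)q_W - (145q_W + q_W²). Setting ∂π_W/∂q_W = 0: 210 - 8q_W - 3(q_Z) = 0.
Zephyr's profit: π_Z = (355 - 3Q)q_Z - (24q_Z + (1/2)q_Z²). Setting ∂π_Z/∂q_Z = 0: 331 - 7q_Z - 3(q_W) = 0.
So q_W = (210 - 3q_Z)/8 and q_Z = (331 - 3q_W)/7.
Solving the pair: q_W = 477/47, q_Z = 42.9362.
Total output Q = 53.0851, so price P = 355 - 3·53.0851 = 195.7447.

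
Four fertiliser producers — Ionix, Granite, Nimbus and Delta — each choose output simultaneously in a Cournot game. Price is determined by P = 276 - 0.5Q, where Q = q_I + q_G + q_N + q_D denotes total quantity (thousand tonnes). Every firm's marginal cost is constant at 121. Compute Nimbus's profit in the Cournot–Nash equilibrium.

1922

Each firm earns π_i = (276 - 0.5Q)q_i - 121q_i.
First-order condition (treating rivals' output as given): 155 - q_i - (1/2)·Σ_{j≠i} q_j = 0.
By symmetry each firm produces the same amount; substituting Σ_{j≠i} q_j = 3q_i yields q_i = 155/(5/2) = 62.
Price P = 276 - (1/2)·248 = 152.
Nimbus's profit: (152 - 121)·62 = 1922.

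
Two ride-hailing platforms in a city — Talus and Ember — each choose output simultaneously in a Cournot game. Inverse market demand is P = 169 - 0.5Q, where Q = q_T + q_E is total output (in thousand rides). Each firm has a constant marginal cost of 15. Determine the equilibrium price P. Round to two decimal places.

66.33

A representative firm's profit is π_i = q_i(169 - 0.5Q) - 15q_i.
Setting ∂π_i/∂q_i = 0 with rivals' quantities fixed: 154 - q_i - (1/2)q_j = 0.
With identical firms every q_j equals q_i, so q_j = q_i and 154 = (3/2)q_i, giving q_i = 308/3.
Total output Q = 616/3, so price P = 169 - (1/2)·(616/3) = 199/3.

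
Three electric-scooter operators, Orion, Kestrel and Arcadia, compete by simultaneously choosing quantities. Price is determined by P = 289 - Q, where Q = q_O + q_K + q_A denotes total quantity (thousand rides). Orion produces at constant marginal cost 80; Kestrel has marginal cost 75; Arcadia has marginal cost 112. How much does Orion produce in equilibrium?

59

Orion's profit: π_O = (289 - Q)q_O - (80q_O). Setting ∂π_O/∂q_O = 0: 209 - 2q_O - (q_K + q_A) = 0.
Kestrel's first-order condition: 214 - 2q_K - (q_O + q_A) = 0.
Arcadia's first-order condition: 177 - 2q_A - (q_O + q_K) = 0.
Adding the 3 first-order conditions: 600 − 4Q = 0, so Q = 150.
Back-substituting: q_O = (209 − 150) = 59, q_K = (214 − 150) = 64, q_A = (177 − 150) = 27.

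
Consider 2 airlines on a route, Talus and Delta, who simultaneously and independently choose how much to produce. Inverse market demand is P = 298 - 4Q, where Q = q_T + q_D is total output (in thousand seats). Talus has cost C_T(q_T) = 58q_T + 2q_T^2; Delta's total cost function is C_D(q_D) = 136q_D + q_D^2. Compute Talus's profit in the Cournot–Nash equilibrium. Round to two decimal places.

Talus's profit: π_T = (298 - 4Q)q_T - (58q_T + 2q_T²). Setting ∂π_T/∂q_T = 0: 240 - 12q_T - 4(q_D) = 0.
Delta's profit: π_D = (298 - 4Q)q_D - (136q_D + q_D²). Setting ∂π_D/∂q_D = 0: 162 - 10q_D - 4(q_T) = 0.
Rearranging gives the reaction functions q_T = (240 - 4q_D)/12 and q_D = (162 - 4q_T)/10.
Substituting one into the other gives q_T = 219/13 and q_D = 123/13.
Price P = 298 - 4·(342/13) = 192.7692.
Talus's profit: 192.7692·(219/13) - 58·(219/13) - 2(219/13)² = 1702.7574.

1702.76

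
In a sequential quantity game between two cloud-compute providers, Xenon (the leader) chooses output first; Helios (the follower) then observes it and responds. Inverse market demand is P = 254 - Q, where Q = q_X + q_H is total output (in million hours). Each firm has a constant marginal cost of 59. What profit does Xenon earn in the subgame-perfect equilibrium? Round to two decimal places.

4753.13

The follower Helios best-responds to any q_X: π_H = (254 - Q)q_H - 59q_H.
Follower FOC: 195 - q_X - 2q_H = 0, so q_H(q_X) = (195 - q_X)/2.
The leader anticipates this reaction. Substituting into P = 254 - Q gives P = 313/2 - (1/2)q_X, so π_X = (313/2 - (1/2)q_X)q_X - 59q_X.
The leader's first-order condition 195/2 - q_X = 0 yields q_X = 195/2.
Then q_H = (195 - 195/2)/2 = 195/4.
Price P = 254 - 585/4 = 431/4.
Xenon's profit: (431/4 - 59)·(195/2) = 4753.1250.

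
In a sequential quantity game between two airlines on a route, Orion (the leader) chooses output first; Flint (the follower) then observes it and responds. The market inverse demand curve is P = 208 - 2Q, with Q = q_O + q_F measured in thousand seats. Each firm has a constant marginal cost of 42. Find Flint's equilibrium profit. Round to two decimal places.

861.13

Solve by backward induction. Given q_O, the follower Flint maximises π_F = (208 - 2q_O - 2q_F)q_F - 42q_F.
Setting the follower's marginal profit to zero, 166 - 2q_O - 4q_F = 0, i.e. q_F = (166 - 2q_O)/4.
Orion substitutes q_F(q_O) into its own profit: π_O = q_O(208 - 2q_O - (166 - 2q_O)/2) - 42q_O = (125 - q_O)q_O - 42q_O.
Leader FOC: 83 - 2q_O = 0, so q_O = 83/2.
Then q_F = (166 - 2·(83/2))/4 = 83/4.
Price P = 208 - 2·(249/4) = 167/2.
Flint's profit: (167/2 - 42)·(83/4) = 861.1250.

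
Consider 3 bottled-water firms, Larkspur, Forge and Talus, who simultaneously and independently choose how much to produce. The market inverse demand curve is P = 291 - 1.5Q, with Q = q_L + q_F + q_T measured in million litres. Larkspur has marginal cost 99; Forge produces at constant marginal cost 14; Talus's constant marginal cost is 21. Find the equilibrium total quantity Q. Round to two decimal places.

123.17

Larkspur's profit: π_L = (291 - 1.5Q)q_L - (99q_L). Setting ∂π_L/∂q_L = 0: 192 - 3q_L - (3/2)(q_F + q_T) = 0.
Forge's profit: π_F = (291 - 1.5Q)q_F - (14q_F). Setting ∂π_F/∂q_F = 0: 277 - 3q_F - (3/2)(q_L + q_T) = 0.
Talus's first-order condition: 270 - 3q_T - (3/2)(q_L + q_F) = 0.
Adding the 3 first-order conditions: 739 − 6Q = 0, so Q = 739/6.
Back-substituting: q_L = (192 − 739/4)/(3/2) = 29/6, q_F = (277 − 739/4)/(3/2) = 123/2, q_T = (270 − 739/4)/(3/2) = 341/6.
Total output Q = 29/6 + 123/2 + 341/6 = 739/6.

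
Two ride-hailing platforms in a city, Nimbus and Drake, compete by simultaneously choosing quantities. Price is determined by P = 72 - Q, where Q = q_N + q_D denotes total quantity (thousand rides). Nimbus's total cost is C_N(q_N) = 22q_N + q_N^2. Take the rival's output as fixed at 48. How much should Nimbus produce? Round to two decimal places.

0.50

With the rival's output fixed at 48, Nimbus's profit is π_N = (72 - 48 - q_N)q_N - (22q_N + q_N²) = (24 - q_N)q_N - (22q_N + q_N²).
∂π_N/∂q_N = 2 - 4q_N = 0, so q_N = 1/2.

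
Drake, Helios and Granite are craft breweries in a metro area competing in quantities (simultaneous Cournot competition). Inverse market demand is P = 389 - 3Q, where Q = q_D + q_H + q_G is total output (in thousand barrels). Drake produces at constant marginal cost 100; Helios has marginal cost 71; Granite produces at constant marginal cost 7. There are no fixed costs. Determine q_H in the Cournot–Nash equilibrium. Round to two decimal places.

Drake's profit: π_D = (389 - 3Q)q_D - (100q_D). Setting ∂π_D/∂q_D = 0: 289 - 6q_D - 3(q_H + q_G) = 0.
Helios's profit: π_H = (389 - 3Q)q_H - (71q_H). Setting ∂π_H/∂q_H = 0: 318 - 6q_H - 3(q_D + q_G) = 0.
Granite's profit: π_G = (389 - 3Q)q_G - (7q_G). Setting ∂π_G/∂q_G = 0: 382 - 6q_G - 3(q_D + q_H) = 0.
Summing all 3 equations gives 989 − 12Q = 0, hence Q = 989/12.
Back-substituting: q_D = (289 − 989/4)/3 = 167/12, q_H = (318 − 989/4)/3 = 283/12, q_G = (382 − 989/4)/3 = 539/12.

23.58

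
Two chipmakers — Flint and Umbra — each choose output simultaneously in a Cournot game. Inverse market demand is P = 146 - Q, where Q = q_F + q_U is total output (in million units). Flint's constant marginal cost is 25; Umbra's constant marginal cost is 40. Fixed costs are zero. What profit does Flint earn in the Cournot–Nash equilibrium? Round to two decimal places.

2055.11

Flint's profit: π_F = (146 - Q)q_F - (25q_F). Setting ∂π_F/∂q_F = 0: 121 - 2q_F - (q_U) = 0.
Umbra's profit: π_U = (146 - Q)q_U - (40q_U). Setting ∂π_U/∂q_U = 0: 106 - 2q_U - (q_F) = 0.
Rearranging gives the reaction functions q_F = (121 - q_U)/2 and q_U = (106 - q_F)/2.
Substituting one into the other gives q_F = 136/3 and q_U = 91/3.
Price P = 146 - 227/3 = 211/3.
Flint's profit: (211/3 - 25)·(136/3) = 2055.1111.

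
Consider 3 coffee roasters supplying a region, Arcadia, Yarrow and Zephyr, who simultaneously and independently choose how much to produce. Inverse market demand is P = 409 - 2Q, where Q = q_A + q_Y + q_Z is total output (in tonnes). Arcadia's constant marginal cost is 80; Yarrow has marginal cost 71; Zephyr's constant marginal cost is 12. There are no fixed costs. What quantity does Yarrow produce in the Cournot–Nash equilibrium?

Arcadia's profit: π_A = (409 - 2Q)q_A - (80q_A). Setting ∂π_A/∂q_A = 0: 329 - 4q_A - 2(q_Y + q_Z) = 0.
Yarrow's profit: π_Y = (409 - 2Q)q_Y - (71q_Y). Setting ∂π_Y/∂q_Y = 0: 338 - 4q_Y - 2(q_A + q_Z) = 0.
Zephyr's profit: π_Z = (409 - 2Q)q_Z - (12q_Z). Setting ∂π_Z/∂q_Z = 0: 397 - 4q_Z - 2(q_A + q_Y) = 0.
Summing all 3 equations gives 1064 − 8Q = 0, hence Q = 133.
Back-substituting: q_A = (329 − 266)/2 = 63/2, q_Y = (338 − 266)/2 = 36, q_Z = (397 − 266)/2 = 131/2.

36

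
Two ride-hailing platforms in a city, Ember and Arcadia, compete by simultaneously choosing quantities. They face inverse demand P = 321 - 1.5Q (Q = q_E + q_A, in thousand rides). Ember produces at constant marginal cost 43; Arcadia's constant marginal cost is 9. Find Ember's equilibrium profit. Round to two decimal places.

4410.07

Ember's profit: π_E = (321 - 1.5Q)q_E - (43q_E). Setting ∂π_E/∂q_E = 0: 278 - 3q_E - (3/2)(q_A) = 0.
Arcadia's profit: π_A = (321 - 1.5Q)q_A - (9q_A). Setting ∂π_A/∂q_A = 0: 312 - 3q_A - (3/2)(q_E) = 0.
Best responses: q_E = (278 - (3/2)q_A)/3, q_A = (312 - (3/2)q_E)/3.
Solving the pair: q_E = 488/9, q_A = 692/9.
Price P = 321 - (3/2)·(1180/9) = 373/3.
Ember's profit: (373/3 - 43)·(488/9) = 4410.0741.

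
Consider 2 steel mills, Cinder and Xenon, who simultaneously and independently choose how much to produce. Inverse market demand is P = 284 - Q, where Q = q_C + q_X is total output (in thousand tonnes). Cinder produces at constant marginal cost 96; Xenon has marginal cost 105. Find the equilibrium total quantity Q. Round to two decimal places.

122.33

Cinder's profit: π_C = (284 - Q)q_C - (96q_C). Setting ∂π_C/∂q_C = 0: 188 - 2q_C - (q_X) = 0.
Xenon's first-order condition: 179 - 2q_X - (q_C) = 0.
Best responses: q_C = (188 - q_X)/2, q_X = (179 - q_C)/2.
Solving the pair: q_C = 197/3, q_X = 170/3.
Total output Q = 197/3 + 170/3 = 367/3.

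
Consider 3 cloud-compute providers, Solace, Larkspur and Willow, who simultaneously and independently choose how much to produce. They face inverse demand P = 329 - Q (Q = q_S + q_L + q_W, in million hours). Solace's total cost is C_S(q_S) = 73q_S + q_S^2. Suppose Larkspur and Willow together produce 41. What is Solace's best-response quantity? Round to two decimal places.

With rivals' combined output fixed at 41, Solace's profit is π_S = (329 - 41 - q_S)q_S - (73q_S + q_S²) = (288 - q_S)q_S - (73q_S + q_S²).
∂π_S/∂q_S = 215 - 4q_S = 0, so q_S = 215/4.

53.75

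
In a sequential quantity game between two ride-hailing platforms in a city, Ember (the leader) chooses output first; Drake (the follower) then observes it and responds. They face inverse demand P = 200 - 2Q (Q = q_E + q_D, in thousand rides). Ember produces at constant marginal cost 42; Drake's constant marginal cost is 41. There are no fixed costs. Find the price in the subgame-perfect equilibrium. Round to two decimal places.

Solve by backward induction. Given q_E, the follower Drake maximises π_D = (200 - 2q_E - 2q_D)q_D - 41q_D.
∂π_D/∂q_D = 159 - 2q_E - 4q_D = 0 gives the reaction function q_D = (159 - 2q_E)/4.
Ember substitutes q_D(q_E) into its own profit: π_E = q_E(200 - 2q_E - (159 - 2q_E)/2) - 42q_E = (241/2 - q_E)q_E - 42q_E.
The leader's first-order condition 157/2 - 2q_E = 0 yields q_E = 157/4.
Then q_D = (159 - 2·(157/4))/4 = 161/8.
Total output Q = 475/8, so price P = 200 - 2·(475/8) = 325/4.

81.25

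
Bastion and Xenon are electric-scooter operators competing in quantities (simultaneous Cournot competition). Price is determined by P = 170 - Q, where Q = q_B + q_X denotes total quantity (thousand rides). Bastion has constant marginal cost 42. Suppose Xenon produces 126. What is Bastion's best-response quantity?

With the rival's output fixed at 126, Bastion's profit is π_B = (170 - 126 - q_B)q_B - (42q_B) = (44 - q_B)q_B - (42q_B).
∂π_B/∂q_B = 2 - 2q_B = 0, so q_B = 1.

1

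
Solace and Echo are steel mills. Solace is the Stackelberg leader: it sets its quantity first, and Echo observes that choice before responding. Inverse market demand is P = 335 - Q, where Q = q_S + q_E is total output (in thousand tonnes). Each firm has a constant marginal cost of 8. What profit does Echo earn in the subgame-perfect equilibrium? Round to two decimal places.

The follower Echo best-responds to any q_S: π_E = (335 - Q)q_E - 8q_E.
Setting the follower's marginal profit to zero, 327 - q_S - 2q_E = 0, i.e. q_E = (327 - q_S)/2.
The leader anticipates this reaction. Substituting into P = 335 - Q gives P = 343/2 - (1/2)q_S, so π_S = (343/2 - (1/2)q_S)q_S - 8q_S.
Leader FOC: 327/2 - q_S = 0, so q_S = 327/2.
Then q_E = (327 - 327/2)/2 = 327/4.
Price P = 335 - 981/4 = 359/4.
Echo's profit: (359/4 - 8)·(327/4) = 6683.0625.

6683.06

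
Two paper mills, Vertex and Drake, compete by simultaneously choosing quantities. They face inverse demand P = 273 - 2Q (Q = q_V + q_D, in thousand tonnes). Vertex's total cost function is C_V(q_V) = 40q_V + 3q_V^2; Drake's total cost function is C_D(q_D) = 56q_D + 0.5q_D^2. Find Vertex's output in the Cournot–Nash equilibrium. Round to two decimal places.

15.89

Vertex's profit: π_V = (273 - 2Q)q_V - (40q_V + 3q_V²). Setting ∂π_V/∂q_V = 0: 233 - 10q_V - 2(q_D) = 0.
Drake's first-order condition: 217 - 5q_D - 2(q_V) = 0.
Rearranging gives the reaction functions q_V = (233 - 2q_D)/10 and q_D = (217 - 2q_V)/5.
Substituting one into the other gives q_V = 731/46 and q_D = 852/23.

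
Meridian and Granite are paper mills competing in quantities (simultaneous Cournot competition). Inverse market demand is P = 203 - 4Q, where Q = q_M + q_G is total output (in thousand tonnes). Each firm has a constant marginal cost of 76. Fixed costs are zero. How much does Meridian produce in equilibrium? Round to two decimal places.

Each firm earns π_i = (203 - 4Q)q_i - 76q_i.
First-order condition (treating rivals' output as given): 127 - 8q_i - 4q_j = 0.
With identical firms every q_j equals q_i, so q_j = q_i and 127 = 12q_i, giving q_i = 127/12.

10.58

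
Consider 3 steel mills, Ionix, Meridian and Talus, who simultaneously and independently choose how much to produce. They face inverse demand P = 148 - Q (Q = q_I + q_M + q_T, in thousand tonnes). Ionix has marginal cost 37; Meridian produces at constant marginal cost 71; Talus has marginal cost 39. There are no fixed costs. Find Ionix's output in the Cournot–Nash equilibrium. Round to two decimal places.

36.75

Ionix's profit: π_I = (148 - Q)q_I - (37q_I). Setting ∂π_I/∂q_I = 0: 111 - 2q_I - (q_M + q_T) = 0.
Meridian's first-order condition: 77 - 2q_M - (q_I + q_T) = 0.
Talus's first-order condition: 109 - 2q_T - (q_I + q_M) = 0.
Summing all 3 equations gives 297 − 4Q = 0, hence Q = 297/4.
Back-substituting: q_I = (111 − 297/4) = 147/4, q_M = (77 − 297/4) = 11/4, q_T = (109 − 297/4) = 139/4.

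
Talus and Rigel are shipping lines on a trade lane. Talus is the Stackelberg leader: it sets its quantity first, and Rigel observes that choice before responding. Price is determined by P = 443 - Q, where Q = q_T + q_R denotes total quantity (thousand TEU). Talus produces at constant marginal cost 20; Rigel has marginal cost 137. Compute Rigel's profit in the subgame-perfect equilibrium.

324

Solve by backward induction. Given q_T, the follower Rigel maximises π_R = (443 - q_T - q_R)q_R - 137q_R.
Setting the follower's marginal profit to zero, 306 - q_T - 2q_R = 0, i.e. q_R = (306 - q_T)/2.
The leader anticipates this reaction. Substituting into P = 443 - Q gives P = 290 - (1/2)q_T, so π_T = (290 - (1/2)q_T)q_T - 20q_T.
Leader FOC: 270 - q_T = 0, so q_T = 270.
Then q_R = (306 - 270)/2 = 18.
Price P = 443 - 288 = 155.
Rigel's profit: (155 - 137)·18 = 324.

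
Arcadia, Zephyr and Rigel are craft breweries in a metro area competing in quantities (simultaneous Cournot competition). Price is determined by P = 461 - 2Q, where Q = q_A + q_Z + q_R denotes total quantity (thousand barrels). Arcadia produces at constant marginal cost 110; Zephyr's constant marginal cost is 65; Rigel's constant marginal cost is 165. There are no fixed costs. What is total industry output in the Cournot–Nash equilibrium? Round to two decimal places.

Arcadia's profit: π_A = (461 - 2Q)q_A - (110q_A). Setting ∂π_A/∂q_A = 0: 351 - 4q_A - 2(q_Z + q_R) = 0.
Zephyr's first-order condition: 396 - 4q_Z - 2(q_A + q_R) = 0.
Rigel's first-order condition: 296 - 4q_R - 2(q_A + q_Z) = 0.
Adding the 3 conditions: 1043 − 4Q − 4Q = 0, i.e. Q = 1043/8.
Back-substituting: q_A = (351 − 1043/4)/2 = 361/8, q_Z = (396 − 1043/4)/2 = 541/8, q_R = (296 − 1043/4)/2 = 141/8.
Total output Q = 361/8 + 541/8 + 141/8 = 1043/8.

130.38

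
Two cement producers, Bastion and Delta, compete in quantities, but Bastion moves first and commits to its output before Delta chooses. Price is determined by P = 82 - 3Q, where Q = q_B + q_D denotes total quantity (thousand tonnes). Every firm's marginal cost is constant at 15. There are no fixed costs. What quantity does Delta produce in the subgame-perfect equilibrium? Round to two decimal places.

The follower Delta best-responds to any q_B: π_D = (82 - 3Q)q_D - 15q_D.
Setting the follower's marginal profit to zero, 67 - 3q_B - 6q_D = 0, i.e. q_D = (67 - 3q_B)/6.
Bastion substitutes q_D(q_B) into its own profit: π_B = q_B(82 - 3q_B - (67 - 3q_B)/2) - 15q_B = (97/2 - (3/2)q_B)q_B - 15q_B.
The leader's first-order condition 67/2 - 3q_B = 0 yields q_B = 67/6.
Then q_D = (67 - 3·(67/6))/6 = 67/12.

5.58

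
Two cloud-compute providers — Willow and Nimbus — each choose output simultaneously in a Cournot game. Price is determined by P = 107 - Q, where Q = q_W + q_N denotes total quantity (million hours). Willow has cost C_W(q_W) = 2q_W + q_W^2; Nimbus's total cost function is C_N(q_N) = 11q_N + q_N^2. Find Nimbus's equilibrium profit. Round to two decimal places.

Willow's profit: π_W = (107 - Q)q_W - (2q_W + q_W²). Setting ∂π_W/∂q_W = 0: 105 - 4q_W - (q_N) = 0.
Nimbus's profit: π_N = (107 - Q)q_N - (11q_N + q_N²). Setting ∂π_N/∂q_N = 0: 96 - 4q_N - (q_W) = 0.
Rearranging gives the reaction functions q_W = (105 - q_N)/4 and q_N = (96 - q_W)/4.
Solving the pair: q_W = 108/5, q_N = 93/5.
Price P = 107 - 201/5 = 334/5.
Nimbus's profit: (334/5)·(93/5) - 11·(93/5) - (93/5)² = 691.9200.

691.92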